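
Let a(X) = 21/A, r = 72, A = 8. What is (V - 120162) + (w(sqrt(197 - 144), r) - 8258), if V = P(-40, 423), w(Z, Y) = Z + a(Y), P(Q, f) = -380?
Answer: -1030379/8 + sqrt(53) ≈ -1.2879e+5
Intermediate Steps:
a(X) = 21/8
w(Z, Y) = 21/8 + Z (w(Z, Y) = Z + 21/8 = 21/8 + Z)
V = -380
(V - 120162) + (w(sqrt(197 - 144), r) - 8258) = (-380 - 120162) + ((21/8 + sqrt(197 - 144)) - 8258) = -120542 + ((21/8 + sqrt(53)) - 8258) = -120542 + (-66043/8 + sqrt(53)) = -1030379/8 + sqrt(53)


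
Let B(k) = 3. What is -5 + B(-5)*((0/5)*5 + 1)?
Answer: -2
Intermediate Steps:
-5 + B(-5)*((0/5)*5 + 1) = -5 + 3*((0/5)*5 + 1) = -5 + 3*((0*(1/5))*5 + 1) = -5 + 3*(0*5 + 1) = -5 + 3*(0 + 1) = -5 + 3*1 = -5 + 3 = -2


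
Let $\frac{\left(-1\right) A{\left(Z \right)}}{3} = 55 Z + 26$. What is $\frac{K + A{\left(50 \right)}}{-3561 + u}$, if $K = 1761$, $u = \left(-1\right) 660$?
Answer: $\frac{2189}{1407} \approx 1.5558$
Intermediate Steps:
$u = -660$
$A{\left(Z \right)} = -78 - 165 Z$ ($A{\left(Z \right)} = - 3 \left(55 Z + 26\right) = - 3 \left(26 + 55 Z\right) = -78 - 165 Z$)
$\frac{K + A{\left(50 \right)}}{-3561 + u} = \frac{1761 - 8328}{-3561 - 660} = \frac{1761 - 8328}{-4221} = \left(1761 - 8328\right) \left(- \frac{1}{4221}\right) = \left(-6567\right) \left(- \frac{1}{4221}\right) = \frac{2189}{1407}$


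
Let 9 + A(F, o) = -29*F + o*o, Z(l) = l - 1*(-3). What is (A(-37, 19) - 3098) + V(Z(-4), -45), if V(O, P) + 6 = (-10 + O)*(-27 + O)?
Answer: -1371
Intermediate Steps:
Z(l) = 3 + l (Z(l) = l + 3 = 3 + l)
A(F, o) = -9 + o² - 29*F (A(F, o) = -9 + (-29*F + o*o) = -9 + (-29*F + o²) = -9 + (o² - 29*F) = -9 + o² - 29*F)
V(O, P) = -6 + (-27 + O)*(-10 + O) (V(O, P) = -6 + (-10 + O)*(-27 + O) = -6 + (-27 + O)*(-10 + O))
(A(-37, 19) - 3098) + V(Z(-4), -45) = ((-9 + 19² - 29*(-37)) - 3098) + (264 + (3 - 4)² - 37*(3 - 4)) = ((-9 + 361 + 1073) - 3098) + (264 + (-1)² - 37*(-1)) = (1425 - 3098) + (264 + 1 + 37) = -1673 + 302 = -1371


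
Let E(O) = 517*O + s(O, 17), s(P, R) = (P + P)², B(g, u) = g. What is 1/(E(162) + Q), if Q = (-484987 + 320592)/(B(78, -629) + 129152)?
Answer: 25846/4877882701 ≈ 5.2986e-6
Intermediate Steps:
s(P, R) = 4*P² (s(P, R) = (2*P)² = 4*P²)
Q = -32879/25846 (Q = (-484987 + 320592)/(78 + 129152) = -164395/129230 = -164395*1/129230 = -32879/25846 ≈ -1.2721)
E(O) = 4*O² + 517*O (E(O) = 517*O + 4*O² = 4*O² + 517*O)
1/(E(162) + Q) = 1/(162*(517 + 4*162) - 32879/25846) = 1/(162*(517 + 648) - 32879/25846) = 1/(162*1165 - 32879/25846) = 1/(188730 - 32879/25846) = 1/(4877882701/25846) = 25846/4877882701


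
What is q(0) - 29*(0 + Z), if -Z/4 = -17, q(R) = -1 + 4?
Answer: -1969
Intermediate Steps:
q(R) = 3
Z = 68 (Z = -4*(-17) = 68)
q(0) - 29*(0 + Z) = 3 - 29*(0 + 68) = 3 - 29*68 = 3 - 1972 = -1969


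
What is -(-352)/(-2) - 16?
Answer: -192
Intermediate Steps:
-(-352)/(-2) - 16 = -(-352)*(-1)/2 - 16 = -11*16 - 16 = -176 - 16 = -192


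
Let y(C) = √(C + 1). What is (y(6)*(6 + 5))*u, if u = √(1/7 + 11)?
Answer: 11*√78 ≈ 97.149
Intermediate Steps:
y(C) = √(1 + C)
u = √546/7 (u = √(1*(⅐) + 11) = √(⅐ + 11) = √(78/7) = √546/7 ≈ 3.3381)
(y(6)*(6 + 5))*u = (√(1 + 6)*(6 + 5))*(√546/7) = (√7*11)*(√546/7) = (11*√7)*(√546/7) = 11*√78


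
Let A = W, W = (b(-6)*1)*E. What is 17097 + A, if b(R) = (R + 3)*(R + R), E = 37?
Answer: 18429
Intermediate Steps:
b(R) = 2*R*(3 + R) (b(R) = (3 + R)*(2*R) = 2*R*(3 + R))
W = 1332 (W = ((2*(-6)*(3 - 6))*1)*37 = ((2*(-6)*(-3))*1)*37 = (36*1)*37 = 36*37 = 1332)
A = 1332
17097 + A = 17097 + 1332 = 18429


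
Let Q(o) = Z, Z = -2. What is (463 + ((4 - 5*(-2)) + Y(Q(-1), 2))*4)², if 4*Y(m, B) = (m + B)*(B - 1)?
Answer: 269361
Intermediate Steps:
Q(o) = -2
Y(m, B) = (-1 + B)*(B + m)/4 (Y(m, B) = ((m + B)*(B - 1))/4 = ((B + m)*(-1 + B))/4 = ((-1 + B)*(B + m))/4 = (-1 + B)*(B + m)/4)
(463 + ((4 - 5*(-2)) + Y(Q(-1), 2))*4)² = (463 + ((4 - 5*(-2)) + (-¼*2 - ¼*(-2) + (¼)*2² + (¼)*2*(-2)))*4)² = (463 + ((4 + 10) + (-½ + ½ + (¼)*4 - 1))*4)² = (463 + (14 + (-½ + ½ + 1 - 1))*4)² = (463 + (14 + 0)*4)² = (463 + 14*4)² = (463 + 56)² = 519² = 269361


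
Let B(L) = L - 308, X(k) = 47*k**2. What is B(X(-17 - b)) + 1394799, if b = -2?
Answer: 1405066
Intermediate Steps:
B(L) = -308 + L
B(X(-17 - b)) + 1394799 = (-308 + 47*(-17 - 1*(-2))**2) + 1394799 = (-308 + 47*(-17 + 2)**2) + 1394799 = (-308 + 47*(-15)**2) + 1394799 = (-308 + 47*225) + 1394799 = (-308 + 10575) + 1394799 = 10267 + 1394799 = 1405066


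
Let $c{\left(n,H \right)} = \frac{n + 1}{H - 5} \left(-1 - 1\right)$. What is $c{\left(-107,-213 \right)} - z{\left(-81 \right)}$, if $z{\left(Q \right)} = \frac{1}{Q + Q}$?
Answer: $- \frac{17063}{17658} \approx -0.9663$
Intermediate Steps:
$z{\left(Q \right)} = \frac{1}{2 Q}$
$c{\left(n,H \right)} = - \frac{2 \left(1 + n\right)}{-5 + H}$ ($c{\left(n,H \right)} = \frac{1 + n}{-5 + H} \left(-2\right) = - \frac{2 \left(1 + n\right)}{-5 + H}$)
$c{\left(-107,-213 \right)} - z{\left(-81 \right)} = \frac{2 \left(-1 - -107\right)}{-5 - 213} - \frac{1}{2 \left(-81\right)} = \frac{2 \left(-1 + 107\right)}{-218} - \frac{1}{2} \left(- \frac{1}{81}\right) = 2 \left(- \frac{1}{218}\right) 106 - - \frac{1}{162} = - \frac{106}{109} + \frac{1}{162} = - \frac{17063}{17658}$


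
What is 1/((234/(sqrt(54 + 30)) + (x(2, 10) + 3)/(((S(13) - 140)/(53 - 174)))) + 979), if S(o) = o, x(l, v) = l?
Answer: 12341098/12132547809 - 209677*sqrt(21)/36397643427 ≈ 0.00099079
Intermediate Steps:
1/((234/(sqrt(54 + 30)) + (x(2, 10) + 3)/(((S(13) - 140)/(53 - 174)))) + 979) = 1/((234/(sqrt(54 + 30)) + (2 + 3)/(((13 - 140)/(53 - 174)))) + 979) = 1/((234/(sqrt(84)) + 5/((-127/(-121)))) + 979) = 1/((234/((2*sqrt(21))) + 5/((-127*(-1/121)))) + 979) = 1/((234*(sqrt(21)/42) + 5/(127/121)) + 979) = 1/((39*sqrt(21)/7 + 5*(121/127)) + 979) = 1/((39*sqrt(21)/7 + 605/127) + 979) = 1/((605/127 + 39*sqrt(21)/7) + 979) = 1/(124938/127 + 39*sqrt(21)/7)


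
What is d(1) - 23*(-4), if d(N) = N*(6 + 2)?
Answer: 100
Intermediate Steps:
d(N) = 8*N (d(N) = N*8 = 8*N)
d(1) - 23*(-4) = 8*1 - 23*(-4) = 8 + 92 = 100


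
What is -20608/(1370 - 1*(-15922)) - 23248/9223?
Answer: -148018000/39871029 ≈ -3.7124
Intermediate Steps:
-20608/(1370 - 1*(-15922)) - 23248/9223 = -20608/(1370 + 15922) - 23248*1/9223 = -20608/17292 - 23248/9223 = -20608*1/17292 - 23248/9223 = -5152/4323 - 23248/9223 = -148018000/39871029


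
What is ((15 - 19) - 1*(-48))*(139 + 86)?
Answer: 9900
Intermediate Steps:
((15 - 19) - 1*(-48))*(139 + 86) = (-4 + 48)*225 = 44*225 = 9900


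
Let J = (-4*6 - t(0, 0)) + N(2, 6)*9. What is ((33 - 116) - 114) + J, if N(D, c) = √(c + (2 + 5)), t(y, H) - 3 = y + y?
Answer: -224 + 9*√13 ≈ -191.55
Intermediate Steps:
t(y, H) = 3 + 2*y (t(y, H) = 3 + (y + y) = 3 + 2*y)
N(D, c) = √(7 + c) (N(D, c) = √(c + 7) = √(7 + c))
J = -27 + 9*√13 (J = (-4*6 - (3 + 2*0)) + √(7 + 6)*9 = (-24 - (3 + 0)) + √13*9 = (-24 - 1*3) + 9*√13 = (-24 - 3) + 9*√13 = -27 + 9*√13 ≈ 5.4500)
((33 - 116) - 114) + J = ((33 - 116) - 114) + (-27 + 9*√13) = (-83 - 114) + (-27 + 9*√13) = -197 + (-27 + 9*√13) = -224 + 9*√13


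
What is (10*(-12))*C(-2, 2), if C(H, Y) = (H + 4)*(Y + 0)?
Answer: -480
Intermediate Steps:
C(H, Y) = Y*(4 + H) (C(H, Y) = (4 + H)*Y = Y*(4 + H))
(10*(-12))*C(-2, 2) = (10*(-12))*(2*(4 - 2)) = -240*2 = -120*4 = -480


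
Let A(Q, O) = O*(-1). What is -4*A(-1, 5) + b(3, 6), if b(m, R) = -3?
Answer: 17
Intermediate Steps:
A(Q, O) = -O
-4*A(-1, 5) + b(3, 6) = -(-4)*5 - 3 = -4*(-5) - 3 = 20 - 3 = 17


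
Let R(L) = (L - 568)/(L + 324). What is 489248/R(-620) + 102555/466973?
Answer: 16906485325331/138690981 ≈ 1.2190e+5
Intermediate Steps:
R(L) = (-568 + L)/(324 + L)
489248/R(-620) + 102555/466973 = 489248/(((-568 - 620)/(324 - 620))) + 102555/466973 = 489248/((-1188/(-296))) + 102555*(1/466973) = 489248/((-1/296*(-1188))) + 102555/466973 = 489248/(297/74) + 102555/466973 = 489248*(74/297) + 102555/466973 = 36204352/297 + 102555/466973 = 16906485325331/138690981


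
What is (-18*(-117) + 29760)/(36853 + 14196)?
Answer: 31866/51049 ≈ 0.62422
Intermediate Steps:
(-18*(-117) + 29760)/(36853 + 14196) = (2106 + 29760)/51049 = 31866*(1/51049) = 31866/51049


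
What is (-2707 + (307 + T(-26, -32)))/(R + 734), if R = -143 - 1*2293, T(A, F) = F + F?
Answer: 1232/851 ≈ 1.4477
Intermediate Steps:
T(A, F) = 2*F
R = -2436 (R = -143 - 2293 = -2436)
(-2707 + (307 + T(-26, -32)))/(R + 734) = (-2707 + (307 + 2*(-32)))/(-2436 + 734) = (-2707 + (307 - 64))/(-1702) = (-2707 + 243)*(-1/1702) = -2464*(-1/1702) = 1232/851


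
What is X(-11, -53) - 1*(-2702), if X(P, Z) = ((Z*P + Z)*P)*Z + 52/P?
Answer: 3428560/11 ≈ 3.1169e+5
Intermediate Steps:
X(P, Z) = 52/P + P*Z*(Z + P*Z) (X(P, Z) = ((P*Z + Z)*P)*Z + 52/P = ((Z + P*Z)*P)*Z + 52/P = (P*(Z + P*Z))*Z + 52/P = P*Z*(Z + P*Z) + 52/P = 52/P + P*Z*(Z + P*Z))
X(-11, -53) - 1*(-2702) = (52 + (-11)**2*(-53)**2*(1 - 11))/(-11) - 1*(-2702) = -(52 + 121*2809*(-10))/11 + 2702 = -(52 - 3398890)/11 + 2702 = -1/11*(-3398838) + 2702 = 3398838/11 + 2702 = 3428560/11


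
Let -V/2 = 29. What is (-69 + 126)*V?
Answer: -3306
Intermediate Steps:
V = -58 (V = -2*29 = -58)
(-69 + 126)*V = (-69 + 126)*(-58) = 57*(-58) = -3306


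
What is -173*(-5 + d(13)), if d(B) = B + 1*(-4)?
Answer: -692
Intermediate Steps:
d(B) = -4 + B (d(B) = B - 4 = -4 + B)
-173*(-5 + d(13)) = -173*(-5 + (-4 + 13)) = -173*(-5 + 9) = -173*4 = -692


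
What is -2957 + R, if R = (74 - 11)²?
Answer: 1012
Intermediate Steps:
R = 3969 (R = 63² = 3969)
-2957 + R = -2957 + 3969 = 1012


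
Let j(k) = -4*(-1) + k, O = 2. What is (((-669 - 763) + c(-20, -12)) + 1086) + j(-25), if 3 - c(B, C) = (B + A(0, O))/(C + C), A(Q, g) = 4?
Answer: -1094/3 ≈ -364.67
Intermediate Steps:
j(k) = 4 + k
c(B, C) = 3 - (4 + B)/(2*C) (c(B, C) = 3 - (B + 4)/(C + C) = 3 - (4 + B)/(2*C))
(((-669 - 763) + c(-20, -12)) + 1086) + j(-25) = (((-669 - 763) + (1/2)*(-4 - 1*(-20) + 6*(-12))/(-12)) + 1086) + (4 - 25) = ((-1432 + (1/2)*(-1/12)*(-4 + 20 - 72)) + 1086) - 21 = ((-1432 + (1/2)*(-1/12)*(-56)) + 1086) - 21 = ((-1432 + 7/3) + 1086) - 21 = (-4289/3 + 1086) - 21 = -1031/3 - 21 = -1094/3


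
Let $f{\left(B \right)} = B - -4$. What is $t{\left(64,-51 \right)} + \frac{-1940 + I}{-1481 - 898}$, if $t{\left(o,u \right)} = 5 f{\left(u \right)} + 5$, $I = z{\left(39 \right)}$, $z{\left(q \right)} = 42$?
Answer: $- \frac{41944}{183} \approx -229.2$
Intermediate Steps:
$f{\left(B \right)} = 4 + B$ ($f{\left(B \right)} = B + 4 = 4 + B$)
$I = 42$
$t{\left(o,u \right)} = 25 + 5 u$ ($t{\left(o,u \right)} = 5 \left(4 + u\right) + 5 = \left(20 + 5 u\right) + 5 = 25 + 5 u$)
$t{\left(64,-51 \right)} + \frac{-1940 + I}{-1481 - 898} = \left(25 + 5 \left(-51\right)\right) + \frac{-1940 + 42}{-1481 - 898} = \left(25 - 255\right) - \frac{1898}{-2379} = -230 - - \frac{146}{183} = -230 + \frac{146}{183} = - \frac{41944}{183}$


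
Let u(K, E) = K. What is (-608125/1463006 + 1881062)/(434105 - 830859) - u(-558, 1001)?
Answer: 321141038864145/580453482524 ≈ 553.26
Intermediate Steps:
(-608125/1463006 + 1881062)/(434105 - 830859) - u(-558, 1001) = (-608125/1463006 + 1881062)/(434105 - 830859) - 1*(-558) = (-608125*1/1463006 + 1881062)/(-396754) + 558 = (-608125/1463006 + 1881062)*(-1/396754) + 558 = (2752004384247/1463006)*(-1/396754) + 558 = -2752004384247/580453482524 + 558 = 321141038864145/580453482524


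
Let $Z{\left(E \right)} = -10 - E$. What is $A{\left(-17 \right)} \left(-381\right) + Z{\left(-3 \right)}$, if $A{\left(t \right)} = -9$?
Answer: $3422$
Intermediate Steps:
$A{\left(-17 \right)} \left(-381\right) + Z{\left(-3 \right)} = \left(-9\right) \left(-381\right) - 7 = 3429 + \left(-10 + 3\right) = 3429 - 7 = 3422$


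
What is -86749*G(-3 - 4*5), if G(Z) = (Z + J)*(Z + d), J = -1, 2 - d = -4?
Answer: -35393592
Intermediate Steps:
d = 6 (d = 2 - 1*(-4) = 2 + 4 = 6)
G(Z) = (-1 + Z)*(6 + Z) (G(Z) = (Z - 1)*(Z + 6) = (-1 + Z)*(6 + Z))
-86749*G(-3 - 4*5) = -86749*(-6 + (-3 - 4*5)² + 5*(-3 - 4*5)) = -86749*(-6 + (-3 - 20)² + 5*(-3 - 20)) = -86749*(-6 + (-23)² + 5*(-23)) = -86749*(-6 + 529 - 115) = -86749*408 = -35393592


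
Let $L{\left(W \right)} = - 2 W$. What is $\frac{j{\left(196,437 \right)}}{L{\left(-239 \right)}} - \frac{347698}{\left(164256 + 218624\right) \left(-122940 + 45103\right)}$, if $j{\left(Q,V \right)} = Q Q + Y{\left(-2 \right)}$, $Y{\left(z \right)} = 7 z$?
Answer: $\frac{286116356041191}{3561366551920} \approx 80.339$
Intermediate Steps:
$j{\left(Q,V \right)} = -14 + Q^{2}$ ($j{\left(Q,V \right)} = Q Q + 7 \left(-2\right) = Q^{2} - 14 = -14 + Q^{2}$)
$\frac{j{\left(196,437 \right)}}{L{\left(-239 \right)}} - \frac{347698}{\left(164256 + 218624\right) \left(-122940 + 45103\right)} = \frac{-14 + 196^{2}}{\left(-2\right) \left(-239\right)} - \frac{347698}{\left(164256 + 218624\right) \left(-122940 + 45103\right)} = \frac{-14 + 38416}{478} - \frac{347698}{382880 \left(-77837\right)} = 38402 \cdot \frac{1}{478} - \frac{347698}{-29802230560} = \frac{19201}{239} - - \frac{173849}{14901115280} = \frac{19201}{239} + \frac{173849}{14901115280} = \frac{286116356041191}{3561366551920}$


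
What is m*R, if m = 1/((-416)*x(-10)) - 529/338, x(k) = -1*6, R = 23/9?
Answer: -1167733/292032 ≈ -3.9986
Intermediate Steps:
R = 23/9 (R = 23*(⅑) = 23/9 ≈ 2.5556)
x(k) = -6
m = -50771/32448 (m = 1/(-416*(-6)) - 529/338 = -1/416*(-⅙) - 529*1/338 = 1/2496 - 529/338 = -50771/32448 ≈ -1.5647)
m*R = -50771/32448*23/9 = -1167733/292032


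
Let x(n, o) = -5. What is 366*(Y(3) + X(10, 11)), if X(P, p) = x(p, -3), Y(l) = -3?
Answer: -2928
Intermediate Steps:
X(P, p) = -5
366*(Y(3) + X(10, 11)) = 366*(-3 - 5) = 366*(-8) = -2928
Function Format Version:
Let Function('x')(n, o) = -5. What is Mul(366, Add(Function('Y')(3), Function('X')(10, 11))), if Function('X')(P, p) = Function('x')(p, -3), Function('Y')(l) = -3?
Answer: -2928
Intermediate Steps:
Function('X')(P, p) = -5
Mul(366, Add(Function('Y')(3), Function('X')(10, 11))) = Mul(366, Add(-3, -5)) = Mul(366, -8) = -2928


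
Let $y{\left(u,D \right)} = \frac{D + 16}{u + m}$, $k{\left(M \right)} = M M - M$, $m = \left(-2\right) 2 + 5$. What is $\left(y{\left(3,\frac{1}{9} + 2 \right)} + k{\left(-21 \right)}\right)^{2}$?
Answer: $\frac{282072025}{1296} \approx 2.1765 \cdot 10^{5}$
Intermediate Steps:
$m = 1$ ($m = -4 + 5 = 1$)
$k{\left(M \right)} = M^{2} - M$
$y{\left(u,D \right)} = \frac{16 + D}{1 + u}$ ($y{\left(u,D \right)} = \frac{D + 16}{u + 1} = \frac{16 + D}{1 + u}$)
$\left(y{\left(3,\frac{1}{9} + 2 \right)} + k{\left(-21 \right)}\right)^{2} = \left(\frac{16 + \left(\frac{1}{9} + 2\right)}{1 + 3} - 21 \left(-1 - 21\right)\right)^{2} = \left(\frac{16 + \left(\frac{1}{9} + 2\right)}{4} - -462\right)^{2} = \left(\frac{16 + \frac{19}{9}}{4} + 462\right)^{2} = \left(\frac{1}{4} \cdot \frac{163}{9} + 462\right)^{2} = \left(\frac{163}{36} + 462\right)^{2} = \left(\frac{16795}{36}\right)^{2} = \frac{282072025}{1296}$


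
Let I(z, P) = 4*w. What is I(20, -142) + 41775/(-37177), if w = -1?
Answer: -190483/37177 ≈ -5.1237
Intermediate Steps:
I(z, P) = -4 (I(z, P) = 4*(-1) = -4)
I(20, -142) + 41775/(-37177) = -4 + 41775/(-37177) = -4 + 41775*(-1/37177) = -4 - 41775/37177 = -190483/37177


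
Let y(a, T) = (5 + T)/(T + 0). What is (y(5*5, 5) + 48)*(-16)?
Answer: -800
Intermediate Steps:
y(a, T) = (5 + T)/T
(y(5*5, 5) + 48)*(-16) = ((5 + 5)/5 + 48)*(-16) = ((⅕)*10 + 48)*(-16) = (2 + 48)*(-16) = 50*(-16) = -800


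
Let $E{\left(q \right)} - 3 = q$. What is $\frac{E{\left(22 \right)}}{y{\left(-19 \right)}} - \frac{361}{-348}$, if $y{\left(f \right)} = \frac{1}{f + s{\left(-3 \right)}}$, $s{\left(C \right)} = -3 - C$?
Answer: $- \frac{164939}{348} \approx -473.96$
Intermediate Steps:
$E{\left(q \right)} = 3 + q$
$y{\left(f \right)} = \frac{1}{f}$ ($y{\left(f \right)} = \frac{1}{f - 0} = \frac{1}{f + \left(-3 + 3\right)} = \frac{1}{f + 0} = \frac{1}{f}$)
$\frac{E{\left(22 \right)}}{y{\left(-19 \right)}} - \frac{361}{-348} = \frac{3 + 22}{\frac{1}{-19}} - \frac{361}{-348} = \frac{25}{- \frac{1}{19}} - - \frac{361}{348} = 25 \left(-19\right) + \frac{361}{348} = -475 + \frac{361}{348} = - \frac{164939}{348}$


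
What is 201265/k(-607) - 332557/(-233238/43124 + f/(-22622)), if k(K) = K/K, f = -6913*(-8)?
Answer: 466591442783819/1915309933 ≈ 2.4361e+5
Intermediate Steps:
f = 55304
k(K) = 1
201265/k(-607) - 332557/(-233238/43124 + f/(-22622)) = 201265/1 - 332557/(-233238/43124 + 55304/(-22622)) = 201265*1 - 332557/(-233238*1/43124 + 55304*(-1/22622)) = 201265 - 332557/(-116619/21562 - 27652/11311) = 201265 - 332557/(-1915309933/243887782) = 201265 - 332557*(-243887782/1915309933) = 201265 + 81106589118574/1915309933 = 466591442783819/1915309933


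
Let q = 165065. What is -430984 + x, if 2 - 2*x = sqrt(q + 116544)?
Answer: -430983 - sqrt(281609)/2 ≈ -4.3125e+5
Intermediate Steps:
x = 1 - sqrt(281609)/2 (x = 1 - sqrt(165065 + 116544)/2 = 1 - sqrt(281609)/2 ≈ -264.33)
-430984 + x = -430984 + (1 - sqrt(281609)/2) = -430983 - sqrt(281609)/2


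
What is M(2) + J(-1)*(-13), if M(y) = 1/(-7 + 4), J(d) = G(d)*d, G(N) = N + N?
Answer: -79/3 ≈ -26.333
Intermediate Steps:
G(N) = 2*N
J(d) = 2*d² (J(d) = (2*d)*d = 2*d²)
M(y) = -⅓ (M(y) = 1/(-3) = -⅓)
M(2) + J(-1)*(-13) = -⅓ + (2*(-1)²)*(-13) = -⅓ + (2*1)*(-13) = -⅓ + 2*(-13) = -⅓ - 26 = -79/3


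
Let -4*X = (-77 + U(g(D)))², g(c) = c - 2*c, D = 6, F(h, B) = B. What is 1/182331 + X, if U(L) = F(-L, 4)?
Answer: -971641895/729324 ≈ -1332.3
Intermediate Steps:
g(c) = -c
U(L) = 4
X = -5329/4 (X = -(-77 + 4)²/4 = -¼*(-73)² = -¼*5329 = -5329/4 ≈ -1332.3)
1/182331 + X = 1/182331 - 5329/4 = -971641895/729324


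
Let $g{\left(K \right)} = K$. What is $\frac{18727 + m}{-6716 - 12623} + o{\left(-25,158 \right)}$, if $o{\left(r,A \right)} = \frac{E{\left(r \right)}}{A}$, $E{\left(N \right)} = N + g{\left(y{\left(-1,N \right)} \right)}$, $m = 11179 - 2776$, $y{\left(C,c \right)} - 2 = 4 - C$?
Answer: $- \frac{2317321}{1527781} \approx -1.5168$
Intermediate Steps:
$y{\left(C,c \right)} = 6 - C$ ($y{\left(C,c \right)} = 2 - \left(-4 + C\right) = 6 - C$)
$m = 8403$
$E{\left(N \right)} = 7 + N$ ($E{\left(N \right)} = N + \left(6 - -1\right) = N + \left(6 + 1\right) = N + 7 = 7 + N$)
$o{\left(r,A \right)} = \frac{7 + r}{A}$
$\frac{18727 + m}{-6716 - 12623} + o{\left(-25,158 \right)} = \frac{18727 + 8403}{-6716 - 12623} + \frac{7 - 25}{158} = \frac{27130}{-19339} + \frac{1}{158} \left(-18\right) = 27130 \left(- \frac{1}{19339}\right) - \frac{9}{79} = - \frac{27130}{19339} - \frac{9}{79} = - \frac{2317321}{1527781}$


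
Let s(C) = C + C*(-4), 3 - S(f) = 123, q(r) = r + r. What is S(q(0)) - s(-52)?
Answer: -276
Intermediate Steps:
q(r) = 2*r
S(f) = -120 (S(f) = 3 - 1*123 = 3 - 123 = -120)
s(C) = -3*C (s(C) = C - 4*C = -3*C)
S(q(0)) - s(-52) = -120 - (-3)*(-52) = -120 - 1*156 = -120 - 156 = -276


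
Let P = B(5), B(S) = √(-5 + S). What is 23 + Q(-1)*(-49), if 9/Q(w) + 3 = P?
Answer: 170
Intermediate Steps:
P = 0 (P = √(-5 + 5) = √0 = 0)
Q(w) = -3 (Q(w) = 9/(-3 + 0) = 9/(-3) = 9*(-⅓) = -3)
23 + Q(-1)*(-49) = 23 - 3*(-49) = 23 + 147 = 170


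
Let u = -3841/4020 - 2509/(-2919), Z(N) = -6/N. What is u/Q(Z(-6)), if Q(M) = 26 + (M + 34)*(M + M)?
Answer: -375233/375500160 ≈ -0.00099929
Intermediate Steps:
Q(M) = 26 + 2*M*(34 + M) (Q(M) = 26 + (34 + M)*(2*M) = 26 + 2*M*(34 + M))
u = -375233/3911460 (u = -3841*1/4020 - 2509*(-1/2919) = -3841/4020 + 2509/2919 = -375233/3911460 ≈ -0.095932)
u/Q(Z(-6)) = -375233/(3911460*(26 + 2*(-6/(-6))² + 68*(-6/(-6)))) = -375233/(3911460*(26 + 2*(-6*(-⅙))² + 68*(-6*(-⅙)))) = -375233/(3911460*(26 + 2*1² + 68*1)) = -375233/(3911460*(26 + 2*1 + 68)) = -375233/(3911460*(26 + 2 + 68)) = -375233/3911460/96 = -375233/3911460*1/96 = -375233/375500160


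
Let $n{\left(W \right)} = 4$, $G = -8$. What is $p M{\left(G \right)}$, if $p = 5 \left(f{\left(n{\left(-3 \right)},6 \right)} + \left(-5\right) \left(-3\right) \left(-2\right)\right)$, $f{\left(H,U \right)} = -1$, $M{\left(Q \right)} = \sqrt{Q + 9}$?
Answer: $-155$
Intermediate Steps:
$M{\left(Q \right)} = \sqrt{9 + Q}$
$p = -155$ ($p = 5 \left(-1 + \left(-5\right) \left(-3\right) \left(-2\right)\right) = 5 \left(-1 + 15 \left(-2\right)\right) = 5 \left(-1 - 30\right) = 5 \left(-31\right) = -155$)
$p M{\left(G \right)} = - 155 \sqrt{9 - 8} = - 155 \sqrt{1} = \left(-155\right) 1 = -155$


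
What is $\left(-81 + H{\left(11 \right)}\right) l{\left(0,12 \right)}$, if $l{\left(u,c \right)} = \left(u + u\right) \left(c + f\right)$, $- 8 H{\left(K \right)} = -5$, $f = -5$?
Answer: $0$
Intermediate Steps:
$H{\left(K \right)} = \frac{5}{8}$ ($H{\left(K \right)} = \left(- \frac{1}{8}\right) \left(-5\right) = \frac{5}{8}$)
$l{\left(u,c \right)} = 2 u \left(-5 + c\right)$ ($l{\left(u,c \right)} = \left(u + u\right) \left(c - 5\right) = 2 u \left(-5 + c\right)$)
$\left(-81 + H{\left(11 \right)}\right) l{\left(0,12 \right)} = \left(-81 + \frac{5}{8}\right) 2 \cdot 0 \left(-5 + 12\right) = - \frac{643 \cdot 2 \cdot 0 \cdot 7}{8} = \left(- \frac{643}{8}\right) 0 = 0$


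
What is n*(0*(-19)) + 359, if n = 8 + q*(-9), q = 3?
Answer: 359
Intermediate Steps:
n = -19 (n = 8 + 3*(-9) = 8 - 27 = -19)
n*(0*(-19)) + 359 = -0*(-19) + 359 = -19*0 + 359 = 0 + 359 = 359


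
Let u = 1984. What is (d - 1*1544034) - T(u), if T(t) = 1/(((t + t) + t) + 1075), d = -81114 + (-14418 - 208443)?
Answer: -12985959244/7027 ≈ -1.8480e+6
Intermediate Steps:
d = -303975 (d = -81114 - 222861 = -303975)
T(t) = 1/(1075 + 3*t) (T(t) = 1/((2*t + t) + 1075) = 1/(3*t + 1075) = 1/(1075 + 3*t))
(d - 1*1544034) - T(u) = (-303975 - 1*1544034) - 1/(1075 + 3*1984) = (-303975 - 1544034) - 1/(1075 + 5952) = -1848009 - 1/7027 = -12985959244/7027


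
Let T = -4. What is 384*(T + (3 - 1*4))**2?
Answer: 9600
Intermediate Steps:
384*(T + (3 - 1*4))**2 = 384*(-4 + (3 - 1*4))**2 = 384*(-4 + (3 - 4))**2 = 384*(-4 - 1)**2 = 384*(-5)**2 = 384*25 = 9600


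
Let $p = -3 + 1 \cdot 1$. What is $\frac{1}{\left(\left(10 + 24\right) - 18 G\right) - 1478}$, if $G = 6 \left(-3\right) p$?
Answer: $- \frac{1}{2092} \approx -0.00047801$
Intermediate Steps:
$p = -2$ ($p = -3 + 1 = -2$)
$G = 36$ ($G = 6 \left(-3\right) \left(-2\right) = \left(-18\right) \left(-2\right) = 36$)
$\frac{1}{\left(\left(10 + 24\right) - 18 G\right) - 1478} = \frac{1}{\left(\left(10 + 24\right) - 648\right) - 1478} = \frac{1}{\left(34 - 648\right) - 1478} = \frac{1}{-614 - 1478} = \frac{1}{-2092} = - \frac{1}{2092}$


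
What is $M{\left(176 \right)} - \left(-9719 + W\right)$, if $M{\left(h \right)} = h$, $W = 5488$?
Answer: $4407$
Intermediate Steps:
$M{\left(176 \right)} - \left(-9719 + W\right) = 176 + \left(9719 - 5488\right) = 176 + 4231 = 4407$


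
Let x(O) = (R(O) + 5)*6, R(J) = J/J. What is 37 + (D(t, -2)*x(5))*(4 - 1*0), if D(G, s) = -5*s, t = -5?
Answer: 1477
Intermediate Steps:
R(J) = 1
x(O) = 36 (x(O) = (1 + 5)*6 = 6*6 = 36)
37 + (D(t, -2)*x(5))*(4 - 1*0) = 37 + (-5*(-2)*36)*(4 - 1*0) = 37 + (10*36)*(4 + 0) = 37 + 360*4 = 37 + 1440 = 1477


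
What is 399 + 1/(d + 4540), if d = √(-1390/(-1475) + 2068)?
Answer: 1212923096219/3039905831 - √180049710/6079811662 ≈ 399.00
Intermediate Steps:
d = √180049710/295 (d = √(-1390*(-1/1475) + 2068) = √(278/295 + 2068) = √(610338/295) = √180049710/295 ≈ 45.486)
399 + 1/(d + 4540) = 399 + 1/(√180049710/295 + 4540) = 399 + 1/(4540 + √180049710/295)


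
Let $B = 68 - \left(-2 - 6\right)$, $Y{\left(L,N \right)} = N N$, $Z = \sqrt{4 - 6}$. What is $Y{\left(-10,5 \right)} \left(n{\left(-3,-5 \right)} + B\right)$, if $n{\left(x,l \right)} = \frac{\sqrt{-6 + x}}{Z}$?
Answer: $1900 + \frac{75 \sqrt{2}}{2} \approx 1953.0$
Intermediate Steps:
$Z = i \sqrt{2}$ ($Z = \sqrt{-2} = i \sqrt{2} \approx 1.4142 i$)
$Y{\left(L,N \right)} = N^{2}$
$B = 76$ ($B = 68 - \left(-2 - 6\right) = 68 - -8 = 68 + 8 = 76$)
$n{\left(x,l \right)} = - \frac{i \sqrt{2} \sqrt{-6 + x}}{2}$ ($n{\left(x,l \right)} = \frac{\sqrt{-6 + x}}{i \sqrt{2}} = \sqrt{-6 + x} \left(- \frac{i \sqrt{2}}{2}\right) = - \frac{i \sqrt{2} \sqrt{-6 + x}}{2}$)
$Y{\left(-10,5 \right)} \left(n{\left(-3,-5 \right)} + B\right) = 5^{2} \left(- \frac{i \sqrt{2} \sqrt{-6 - 3}}{2} + 76\right) = 25 \left(- \frac{i \sqrt{2} \sqrt{-9}}{2} + 76\right) = 25 \left(- \frac{i \sqrt{2} \cdot 3 i}{2} + 76\right) = 25 \left(\frac{3 \sqrt{2}}{2} + 76\right) = 25 \left(76 + \frac{3 \sqrt{2}}{2}\right) = 1900 + \frac{75 \sqrt{2}}{2}$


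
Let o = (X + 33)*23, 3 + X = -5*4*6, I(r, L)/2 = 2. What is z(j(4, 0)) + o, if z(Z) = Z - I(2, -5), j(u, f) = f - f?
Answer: -2074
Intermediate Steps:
I(r, L) = 4 (I(r, L) = 2*2 = 4)
X = -123 (X = -3 - 5*4*6 = -3 - 20*6 = -3 - 120 = -123)
j(u, f) = 0
z(Z) = -4 + Z (z(Z) = Z - 1*4 = Z - 4 = -4 + Z)
o = -2070 (o = (-123 + 33)*23 = -90*23 = -2070)
z(j(4, 0)) + o = (-4 + 0) - 2070 = -4 - 2070 = -2074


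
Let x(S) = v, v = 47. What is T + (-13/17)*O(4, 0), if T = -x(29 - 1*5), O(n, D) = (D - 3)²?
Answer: -916/17 ≈ -53.882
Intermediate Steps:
x(S) = 47
O(n, D) = (-3 + D)²
T = -47 (T = -1*47 = -47)
T + (-13/17)*O(4, 0) = -47 + (-13/17)*(-3 + 0)² = -47 + ((1/17)*(-13))*(-3)² = -47 - 13/17*9 = -47 - 117/17 = -916/17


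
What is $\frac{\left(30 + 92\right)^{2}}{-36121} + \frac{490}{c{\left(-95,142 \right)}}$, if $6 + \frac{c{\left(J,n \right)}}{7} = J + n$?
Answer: $\frac{46786}{36121} \approx 1.2953$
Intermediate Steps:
$c{\left(J,n \right)} = -42 + 7 J + 7 n$ ($c{\left(J,n \right)} = -42 + 7 \left(J + n\right) = -42 + \left(7 J + 7 n\right) = -42 + 7 J + 7 n$)
$\frac{\left(30 + 92\right)^{2}}{-36121} + \frac{490}{c{\left(-95,142 \right)}} = \frac{\left(30 + 92\right)^{2}}{-36121} + \frac{490}{-42 + 7 \left(-95\right) + 7 \cdot 142} = 122^{2} \left(- \frac{1}{36121}\right) + \frac{490}{-42 - 665 + 994} = 14884 \left(- \frac{1}{36121}\right) + \frac{490}{287} = - \frac{14884}{36121} + 490 \cdot \frac{1}{287} = - \frac{14884}{36121} + \frac{70}{41} = \frac{46786}{36121}$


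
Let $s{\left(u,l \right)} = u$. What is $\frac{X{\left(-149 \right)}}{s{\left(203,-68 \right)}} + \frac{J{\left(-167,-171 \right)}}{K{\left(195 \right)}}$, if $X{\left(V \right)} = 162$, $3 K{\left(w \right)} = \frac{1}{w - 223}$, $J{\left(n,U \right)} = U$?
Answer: $\frac{2916054}{203} \approx 14365.0$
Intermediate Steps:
$K{\left(w \right)} = \frac{1}{3 \left(-223 + w\right)}$ ($K{\left(w \right)} = \frac{1}{3 \left(w - 223\right)} = \frac{1}{3 \left(-223 + w\right)}$)
$\frac{X{\left(-149 \right)}}{s{\left(203,-68 \right)}} + \frac{J{\left(-167,-171 \right)}}{K{\left(195 \right)}} = \frac{162}{203} - \frac{171}{\frac{1}{3} \frac{1}{-223 + 195}} = 162 \cdot \frac{1}{203} - \frac{171}{\frac{1}{3} \frac{1}{-28}} = \frac{162}{203} - \frac{171}{\frac{1}{3} \left(- \frac{1}{28}\right)} = \frac{162}{203} - \frac{171}{- \frac{1}{84}} = \frac{162}{203} - -14364 = \frac{162}{203} + 14364 = \frac{2916054}{203}$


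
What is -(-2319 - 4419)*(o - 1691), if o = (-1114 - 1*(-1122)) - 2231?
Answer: -26372532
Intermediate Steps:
o = -2223 (o = (-1114 + 1122) - 2231 = 8 - 2231 = -2223)
-(-2319 - 4419)*(o - 1691) = -(-2319 - 4419)*(-2223 - 1691) = -(-6738)*(-3914) = -1*26372532 = -26372532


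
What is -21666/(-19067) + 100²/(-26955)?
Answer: 3420322/4469139 ≈ 0.76532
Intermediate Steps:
-21666/(-19067) + 100²/(-26955) = -21666*(-1/19067) + 10000*(-1/26955) = 942/829 - 2000/5391 = 3420322/4469139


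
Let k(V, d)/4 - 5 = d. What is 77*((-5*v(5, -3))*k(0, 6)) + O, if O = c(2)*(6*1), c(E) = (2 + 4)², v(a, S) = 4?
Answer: -67544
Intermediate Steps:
k(V, d) = 20 + 4*d
c(E) = 36 (c(E) = 6² = 36)
O = 216 (O = 36*(6*1) = 36*6 = 216)
77*((-5*v(5, -3))*k(0, 6)) + O = 77*((-5*4)*(20 + 4*6)) + 216 = 77*(-20*(20 + 24)) + 216 = 77*(-20*44) + 216 = 77*(-880) + 216 = -67760 + 216 = -67544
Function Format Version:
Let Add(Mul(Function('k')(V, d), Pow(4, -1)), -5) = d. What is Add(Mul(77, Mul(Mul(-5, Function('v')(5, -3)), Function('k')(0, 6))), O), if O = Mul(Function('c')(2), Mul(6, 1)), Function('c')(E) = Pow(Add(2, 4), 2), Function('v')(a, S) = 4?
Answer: -67544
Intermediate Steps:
Function('k')(V, d) = Add(20, Mul(4, d))
Function('c')(E) = 36 (Function('c')(E) = Pow(6, 2) = 36)
O = 216 (O = Mul(36, Mul(6, 1)) = Mul(36, 6) = 216)
Add(Mul(77, Mul(Mul(-5, Function('v')(5, -3)), Function('k')(0, 6))), O) = Add(Mul(77, Mul(Mul(-5, 4), Add(20, Mul(4, 6)))), 216) = Add(Mul(77, Mul(-20, Add(20, 24))), 216) = Add(Mul(77, Mul(-20, 44)), 216) = Add(Mul(77, -880), 216) = Add(-67760, 216) = -67544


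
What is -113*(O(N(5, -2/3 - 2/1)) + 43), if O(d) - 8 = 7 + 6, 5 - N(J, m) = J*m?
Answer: -7232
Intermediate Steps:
N(J, m) = 5 - J*m
O(d) = 21 (O(d) = 8 + (7 + 6) = 8 + 13 = 21)
-113*(O(N(5, -2/3 - 2/1)) + 43) = -113*(21 + 43) = -113*64 = -7232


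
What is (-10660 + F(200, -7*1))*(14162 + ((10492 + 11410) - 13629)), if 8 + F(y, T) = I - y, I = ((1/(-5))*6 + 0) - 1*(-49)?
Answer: -242751187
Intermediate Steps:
I = 239/5 (I = ((1*(-1/5))*6 + 0) + 49 = (-1/5*6 + 0) + 49 = (-6/5 + 0) + 49 = -6/5 + 49 = 239/5 ≈ 47.800)
F(y, T) = 199/5 - y (F(y, T) = -8 + (239/5 - y) = 199/5 - y)
(-10660 + F(200, -7*1))*(14162 + ((10492 + 11410) - 13629)) = (-10660 + (199/5 - 1*200))*(14162 + ((10492 + 11410) - 13629)) = (-10660 + (199/5 - 200))*(14162 + (21902 - 13629)) = (-10660 - 801/5)*(14162 + 8273) = -54101/5*22435 = -242751187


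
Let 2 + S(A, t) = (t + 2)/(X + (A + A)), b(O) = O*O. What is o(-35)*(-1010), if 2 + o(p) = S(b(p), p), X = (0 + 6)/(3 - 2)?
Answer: 4977785/1228 ≈ 4053.6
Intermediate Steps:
X = 6 (X = 6/1 = 6*1 = 6)
b(O) = O²
S(A, t) = -2 + (2 + t)/(6 + 2*A) (S(A, t) = -2 + (t + 2)/(6 + (A + A)) = -2 + (2 + t)/(6 + 2*A))
o(p) = -2 + (-10 + p - 4*p²)/(2*(3 + p²))
o(-35)*(-1010) = ((-22 - 35 - 8*(-35)²)/(2*(3 + (-35)²)))*(-1010) = ((-22 - 35 - 8*1225)/(2*(3 + 1225)))*(-1010) = ((½)*(-22 - 35 - 9800)/1228)*(-1010) = ((½)*(1/1228)*(-9857))*(-1010) = -9857/2456*(-1010) = 4977785/1228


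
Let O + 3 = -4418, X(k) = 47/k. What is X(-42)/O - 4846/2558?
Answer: -449847373/237487278 ≈ -1.8942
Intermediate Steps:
O = -4421 (O = -3 - 4418 = -4421)
X(-42)/O - 4846/2558 = (47/(-42))/(-4421) - 4846/2558 = (47*(-1/42))*(-1/4421) - 4846*1/2558 = -47/42*(-1/4421) - 2423/1279 = 47/185682 - 2423/1279 = -449847373/237487278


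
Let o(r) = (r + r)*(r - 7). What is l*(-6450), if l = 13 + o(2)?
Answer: 45150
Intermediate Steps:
o(r) = 2*r*(-7 + r) (o(r) = (2*r)*(-7 + r) = 2*r*(-7 + r))
l = -7 (l = 13 + 2*2*(-7 + 2) = 13 + 2*2*(-5) = 13 - 20 = -7)
l*(-6450) = -7*(-6450) = 45150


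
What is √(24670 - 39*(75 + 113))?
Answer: √17338 ≈ 131.67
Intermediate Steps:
√(24670 - 39*(75 + 113)) = √(24670 - 39*188) = √(24670 - 7332) = √17338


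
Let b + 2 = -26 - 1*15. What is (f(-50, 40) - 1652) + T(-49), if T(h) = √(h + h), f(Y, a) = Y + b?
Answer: -1745 + 7*I*√2 ≈ -1745.0 + 9.8995*I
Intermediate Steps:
b = -43 (b = -2 + (-26 - 1*15) = -2 + (-26 - 15) = -2 - 41 = -43)
f(Y, a) = -43 + Y (f(Y, a) = Y - 43 = -43 + Y)
T(h) = √2*√h (T(h) = √(2*h) = √2*√h)
(f(-50, 40) - 1652) + T(-49) = ((-43 - 50) - 1652) + √2*√(-49) = (-93 - 1652) + √2*(7*I) = -1745 + 7*I*√2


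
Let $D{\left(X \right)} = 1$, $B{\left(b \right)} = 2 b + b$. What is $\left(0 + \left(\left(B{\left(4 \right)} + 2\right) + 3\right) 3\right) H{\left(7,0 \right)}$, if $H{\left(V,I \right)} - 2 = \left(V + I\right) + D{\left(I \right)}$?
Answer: $510$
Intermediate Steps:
$B{\left(b \right)} = 3 b$
$H{\left(V,I \right)} = 3 + I + V$ ($H{\left(V,I \right)} = 2 + \left(\left(V + I\right) + 1\right) = 2 + \left(\left(I + V\right) + 1\right) = 2 + \left(1 + I + V\right) = 3 + I + V$)
$\left(0 + \left(\left(B{\left(4 \right)} + 2\right) + 3\right) 3\right) H{\left(7,0 \right)} = \left(0 + \left(\left(3 \cdot 4 + 2\right) + 3\right) 3\right) \left(3 + 0 + 7\right) = \left(0 + \left(\left(12 + 2\right) + 3\right) 3\right) 10 = \left(0 + \left(14 + 3\right) 3\right) 10 = \left(0 + 17 \cdot 3\right) 10 = \left(0 + 51\right) 10 = 51 \cdot 10 = 510$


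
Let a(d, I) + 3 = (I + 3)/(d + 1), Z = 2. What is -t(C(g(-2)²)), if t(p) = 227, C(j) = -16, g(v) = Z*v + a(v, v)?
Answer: -227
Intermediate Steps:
a(d, I) = -3 + (3 + I)/(1 + d) (a(d, I) = -3 + (I + 3)/(d + 1) = -3 + (3 + I)/(1 + d))
g(v) = 2*v - 2*v/(1 + v) (g(v) = 2*v + (v - 3*v)/(1 + v) = 2*v + (-2*v)/(1 + v) = 2*v - 2*v/(1 + v))
-t(C(g(-2)²)) = -1*227 = -227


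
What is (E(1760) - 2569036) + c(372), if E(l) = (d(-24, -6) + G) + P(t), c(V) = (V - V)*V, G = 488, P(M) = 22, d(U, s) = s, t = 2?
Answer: -2568532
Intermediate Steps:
c(V) = 0 (c(V) = 0*V = 0)
E(l) = 504 (E(l) = (-6 + 488) + 22 = 482 + 22 = 504)
(E(1760) - 2569036) + c(372) = (504 - 2569036) + 0 = -2568532 + 0 = -2568532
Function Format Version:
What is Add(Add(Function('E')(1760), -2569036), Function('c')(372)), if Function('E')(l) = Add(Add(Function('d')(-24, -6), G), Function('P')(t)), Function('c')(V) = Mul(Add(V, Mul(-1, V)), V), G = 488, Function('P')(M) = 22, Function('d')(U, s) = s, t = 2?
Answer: -2568532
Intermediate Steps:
Function('c')(V) = 0 (Function('c')(V) = Mul(0, V) = 0)
Function('E')(l) = 504 (Function('E')(l) = Add(Add(-6, 488), 22) = Add(482, 22) = 504)
Add(Add(Function('E')(1760), -2569036), Function('c')(372)) = Add(Add(504, -2569036), 0) = Add(-2568532, 0) = -2568532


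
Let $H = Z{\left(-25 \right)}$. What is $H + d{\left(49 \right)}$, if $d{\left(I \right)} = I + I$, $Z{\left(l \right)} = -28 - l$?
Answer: $95$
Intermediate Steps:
$d{\left(I \right)} = 2 I$
$H = -3$ ($H = -28 - -25 = -28 + 25 = -3$)
$H + d{\left(49 \right)} = -3 + 2 \cdot 49 = -3 + 98 = 95$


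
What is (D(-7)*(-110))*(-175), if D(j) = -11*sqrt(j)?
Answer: -211750*I*sqrt(7) ≈ -5.6024e+5*I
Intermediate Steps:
(D(-7)*(-110))*(-175) = (-11*I*sqrt(7)*(-110))*(-175) = (1210*I*sqrt(7))*(-175) = -211750*I*sqrt(7)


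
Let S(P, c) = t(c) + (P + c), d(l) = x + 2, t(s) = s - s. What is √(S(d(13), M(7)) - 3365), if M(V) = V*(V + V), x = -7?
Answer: 2*I*√818 ≈ 57.201*I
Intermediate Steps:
t(s) = 0
M(V) = 2*V² (M(V) = V*(2*V) = 2*V²)
d(l) = -5 (d(l) = -7 + 2 = -5)
S(P, c) = P + c (S(P, c) = 0 + (P + c) = P + c)
√(S(d(13), M(7)) - 3365) = √((-5 + 2*7²) - 3365) = √((-5 + 2*49) - 3365) = √((-5 + 98) - 3365) = √(93 - 3365) = √(-3272) = 2*I*√818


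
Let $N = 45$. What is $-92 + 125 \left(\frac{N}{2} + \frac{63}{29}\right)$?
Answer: $\frac{173539}{58} \approx 2992.1$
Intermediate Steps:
$-92 + 125 \left(\frac{N}{2} + \frac{63}{29}\right) = -92 + 125 \left(\frac{45}{2} + \frac{63}{29}\right) = -92 + 125 \cdot \frac{1431}{58} = -92 + \frac{178875}{58} = \frac{173539}{58}$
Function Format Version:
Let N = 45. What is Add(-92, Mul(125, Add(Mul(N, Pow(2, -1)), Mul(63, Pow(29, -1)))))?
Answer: Rational(173539, 58) ≈ 2992.1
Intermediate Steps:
Add(-92, Mul(125, Add(Mul(N, Pow(2, -1)), Mul(63, Pow(29, -1))))) = Add(-92, Mul(125, Add(Mul(45, Pow(2, -1)), Mul(63, Pow(29, -1))))) = Add(-92, Mul(125, Add(Mul(45, Rational(1, 2)), Mul(63, Rational(1, 29))))) = Add(-92, Mul(125, Add(Rational(45, 2), Rational(63, 29)))) = Add(-92, Mul(125, Rational(1431, 58))) = Add(-92, Rational(178875, 58)) = Rational(173539, 58)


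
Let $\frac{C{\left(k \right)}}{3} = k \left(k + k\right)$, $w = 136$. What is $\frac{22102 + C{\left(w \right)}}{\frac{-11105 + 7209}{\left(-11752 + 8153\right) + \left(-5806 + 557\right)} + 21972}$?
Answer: $\frac{13380388}{2209229} \approx 6.0566$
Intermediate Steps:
$C{\left(k \right)} = 6 k^{2}$ ($C{\left(k \right)} = 3 k \left(k + k\right) = 3 k 2 k = 3 \cdot 2 k^{2} = 6 k^{2}$)
$\frac{22102 + C{\left(w \right)}}{\frac{-11105 + 7209}{\left(-11752 + 8153\right) + \left(-5806 + 557\right)} + 21972} = \frac{22102 + 6 \cdot 136^{2}}{\frac{-11105 + 7209}{\left(-11752 + 8153\right) + \left(-5806 + 557\right)} + 21972} = \frac{22102 + 6 \cdot 18496}{- \frac{3896}{-3599 - 5249} + 21972} = \frac{22102 + 110976}{- \frac{3896}{-8848} + 21972} = \frac{133078}{\left(-3896\right) \left(- \frac{1}{8848}\right) + 21972} = \frac{133078}{\frac{487}{1106} + 21972} = \frac{133078}{\frac{24301519}{1106}} = 133078 \cdot \frac{1106}{24301519} = \frac{13380388}{2209229}$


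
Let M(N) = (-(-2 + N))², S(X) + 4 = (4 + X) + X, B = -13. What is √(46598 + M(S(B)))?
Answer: √47382 ≈ 217.67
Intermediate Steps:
S(X) = 2*X (S(X) = -4 + ((4 + X) + X) = -4 + (4 + 2*X) = 2*X)
M(N) = (2 - N)²
√(46598 + M(S(B))) = √(46598 + (-2 + 2*(-13))²) = √(46598 + (-2 - 26)²) = √(46598 + (-28)²) = √(46598 + 784) = √47382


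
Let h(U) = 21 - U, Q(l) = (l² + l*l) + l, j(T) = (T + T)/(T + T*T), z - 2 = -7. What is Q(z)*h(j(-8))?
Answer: 6705/7 ≈ 957.86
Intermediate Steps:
z = -5 (z = 2 - 7 = -5)
j(T) = 2*T/(T + T²) (j(T) = (2*T)/(T + T²) = 2*T/(T + T²))
Q(l) = l + 2*l² (Q(l) = (l² + l²) + l = 2*l² + l = l + 2*l²)
Q(z)*h(j(-8)) = (-5*(1 + 2*(-5)))*(21 - 2/(1 - 8)) = (-5*(1 - 10))*(21 - 2/(-7)) = (-5*(-9))*(21 - 2*(-1)/7) = 45*(21 - 1*(-2/7)) = 45*(21 + 2/7) = 45*(149/7) = 6705/7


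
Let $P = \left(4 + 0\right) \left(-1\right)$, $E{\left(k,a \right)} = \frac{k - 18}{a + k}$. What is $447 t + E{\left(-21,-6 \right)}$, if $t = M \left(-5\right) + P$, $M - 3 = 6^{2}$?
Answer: $- \frac{800564}{9} \approx -88952.0$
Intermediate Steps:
$E{\left(k,a \right)} = \frac{-18 + k}{a + k}$
$M = 39$ ($M = 3 + 6^{2} = 3 + 36 = 39$)
$P = -4$ ($P = 4 \left(-1\right) = -4$)
$t = -199$ ($t = 39 \left(-5\right) - 4 = -195 - 4 = -199$)
$447 t + E{\left(-21,-6 \right)} = 447 \left(-199\right) + \frac{-18 - 21}{-6 - 21} = -88953 + \frac{1}{-27} \left(-39\right) = -88953 - - \frac{13}{9} = -88953 + \frac{13}{9} = - \frac{800564}{9}$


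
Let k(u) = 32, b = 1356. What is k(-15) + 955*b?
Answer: 1295012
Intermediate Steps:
k(-15) + 955*b = 32 + 955*1356 = 32 + 1294980 = 1295012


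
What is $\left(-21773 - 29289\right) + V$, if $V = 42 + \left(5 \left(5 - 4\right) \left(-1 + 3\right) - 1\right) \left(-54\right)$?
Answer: $-51506$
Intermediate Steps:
$V = -444$ ($V = 42 + \left(5 \cdot 1 \cdot 2 - 1\right) \left(-54\right) = 42 + \left(5 \cdot 2 - 1\right) \left(-54\right) = 42 + \left(10 - 1\right) \left(-54\right) = 42 + 9 \left(-54\right) = 42 - 486 = -444$)
$\left(-21773 - 29289\right) + V = \left(-21773 - 29289\right) - 444 = -51062 - 444 = -51506$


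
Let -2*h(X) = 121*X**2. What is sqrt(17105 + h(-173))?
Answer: I*sqrt(7174398)/2 ≈ 1339.3*I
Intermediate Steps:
h(X) = -121*X**2/2
sqrt(17105 + h(-173)) = sqrt(17105 - 121/2*(-173)**2) = sqrt(17105 - 121/2*29929) = sqrt(17105 - 3621409/2) = sqrt(-3587199/2) = I*sqrt(7174398)/2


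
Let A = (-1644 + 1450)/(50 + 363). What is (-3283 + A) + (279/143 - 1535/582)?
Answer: -112884124949/34372338 ≈ -3284.2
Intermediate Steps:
A = -194/413 ≈ -0.46973
(-3283 + A) + (279/143 - 1535/582) = (-3283 - 194/413) + (279/143 - 1535/582) = -1356073/413 + (279*(1/143) - 1535*1/582) = -1356073/413 + (279/143 - 1535/582) = -1356073/413 - 57127/83226 = -112884124949/34372338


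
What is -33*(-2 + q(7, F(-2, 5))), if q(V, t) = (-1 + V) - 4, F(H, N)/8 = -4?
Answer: 0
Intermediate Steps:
F(H, N) = -32 (F(H, N) = 8*(-4) = -32)
q(V, t) = -5 + V
-33*(-2 + q(7, F(-2, 5))) = -33*(-2 + (-5 + 7)) = -33*(-2 + 2) = -33*0 = 0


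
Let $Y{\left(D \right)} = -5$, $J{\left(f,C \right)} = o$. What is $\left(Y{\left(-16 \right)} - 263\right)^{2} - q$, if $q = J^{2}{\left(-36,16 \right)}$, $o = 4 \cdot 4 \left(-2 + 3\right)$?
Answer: $71568$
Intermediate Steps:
$o = 16$ ($o = 4 \cdot 4 \cdot 1 = 4 \cdot 4 = 16$)
$J{\left(f,C \right)} = 16$
$q = 256$ ($q = 16^{2} = 256$)
$\left(Y{\left(-16 \right)} - 263\right)^{2} - q = \left(-5 - 263\right)^{2} - 256 = \left(-268\right)^{2} - 256 = 71824 - 256 = 71568$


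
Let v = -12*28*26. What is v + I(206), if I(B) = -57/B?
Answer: -1799673/206 ≈ -8736.3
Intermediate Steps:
v = -8736 (v = -336*26 = -8736)
v + I(206) = -8736 - 57/206 = -1799673/206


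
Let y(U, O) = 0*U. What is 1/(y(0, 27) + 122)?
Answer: 1/122 ≈ 0.0081967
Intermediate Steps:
y(U, O) = 0
1/(y(0, 27) + 122) = 1/(0 + 122) = 1/122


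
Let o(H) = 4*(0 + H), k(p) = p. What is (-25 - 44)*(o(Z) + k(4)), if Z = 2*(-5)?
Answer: 2484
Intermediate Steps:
Z = -10
o(H) = 4*H
(-25 - 44)*(o(Z) + k(4)) = (-25 - 44)*(4*(-10) + 4) = -69*(-40 + 4) = -69*(-36) = 2484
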